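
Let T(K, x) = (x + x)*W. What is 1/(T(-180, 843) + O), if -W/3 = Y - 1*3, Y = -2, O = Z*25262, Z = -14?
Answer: -1/328378 ≈ -3.0453e-6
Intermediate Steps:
O = -353668 (O = -14*25262 = -353668)
W = 15 (W = -3*(-2 - 1*3) = -3*(-2 - 3) = -3*(-5) = 15)
T(K, x) = 30*x (T(K, x) = (x + x)*15 = (2*x)*15 = 30*x)
1/(T(-180, 843) + O) = 1/(30*843 - 353668) = 1/(25290 - 353668) = 1/(-328378) = -1/328378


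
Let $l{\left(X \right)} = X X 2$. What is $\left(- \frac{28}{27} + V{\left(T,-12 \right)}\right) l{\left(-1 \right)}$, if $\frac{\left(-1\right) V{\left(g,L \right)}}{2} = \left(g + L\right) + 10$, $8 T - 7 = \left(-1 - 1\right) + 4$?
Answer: $\frac{77}{54} \approx 1.4259$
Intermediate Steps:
$l{\left(X \right)} = 2 X^{2}$ ($l{\left(X \right)} = X^{2} \cdot 2 = 2 X^{2}$)
$T = \frac{9}{8}$ ($T = \frac{7}{8} + \frac{\left(-1 - 1\right) + 4}{8} = \frac{7}{8} + \frac{-2 + 4}{8} = \frac{7}{8} + \frac{1}{8} \cdot 2 = \frac{7}{8} + \frac{1}{4} = \frac{9}{8} \approx 1.125$)
$V{\left(g,L \right)} = -20 - 2 L - 2 g$ ($V{\left(g,L \right)} = - 2 \left(\left(g + L\right) + 10\right) = - 2 \left(\left(L + g\right) + 10\right) = - 2 \left(10 + L + g\right) = -20 - 2 L - 2 g$)
$\left(- \frac{28}{27} + V{\left(T,-12 \right)}\right) l{\left(-1 \right)} = \left(- \frac{28}{27} - - \frac{7}{4}\right) 2 \left(-1\right)^{2} = \left(\left(-28\right) \frac{1}{27} - - \frac{7}{4}\right) 2 \cdot 1 = \left(- \frac{28}{27} + \frac{7}{4}\right) 2 = \frac{77}{108} \cdot 2 = \frac{77}{54}$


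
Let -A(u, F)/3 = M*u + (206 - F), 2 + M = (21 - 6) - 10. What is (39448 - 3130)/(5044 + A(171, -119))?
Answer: 18159/1265 ≈ 14.355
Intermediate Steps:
M = 3 (M = -2 + ((21 - 6) - 10) = -2 + (15 - 10) = -2 + 5 = 3)
A(u, F) = -618 - 9*u + 3*F (A(u, F) = -3*(3*u + (206 - F)) = -3*(206 - F + 3*u) = -618 - 9*u + 3*F)
(39448 - 3130)/(5044 + A(171, -119)) = (39448 - 3130)/(5044 + (-618 - 9*171 + 3*(-119))) = 36318/(5044 + (-618 - 1539 - 357)) = 36318/(5044 - 2514) = 36318/2530 = 36318*(1/2530) = 18159/1265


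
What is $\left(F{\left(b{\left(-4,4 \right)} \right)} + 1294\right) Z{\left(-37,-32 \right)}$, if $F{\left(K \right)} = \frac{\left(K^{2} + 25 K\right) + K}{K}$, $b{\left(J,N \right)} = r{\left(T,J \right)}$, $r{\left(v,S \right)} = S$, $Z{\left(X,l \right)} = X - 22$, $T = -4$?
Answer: $-77644$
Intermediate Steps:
$Z{\left(X,l \right)} = -22 + X$
$b{\left(J,N \right)} = J$
$F{\left(K \right)} = \frac{K^{2} + 26 K}{K}$
$\left(F{\left(b{\left(-4,4 \right)} \right)} + 1294\right) Z{\left(-37,-32 \right)} = \left(\left(26 - 4\right) + 1294\right) \left(-22 - 37\right) = \left(22 + 1294\right) \left(-59\right) = 1316 \left(-59\right) = -77644$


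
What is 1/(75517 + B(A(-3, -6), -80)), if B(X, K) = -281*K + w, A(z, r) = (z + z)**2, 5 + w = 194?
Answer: 1/98186 ≈ 1.0185e-5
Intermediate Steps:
w = 189 (w = -5 + 194 = 189)
A(z, r) = 4*z**2 (A(z, r) = (2*z)**2 = 4*z**2)
B(X, K) = 189 - 281*K (B(X, K) = -281*K + 189 = 189 - 281*K)
1/(75517 + B(A(-3, -6), -80)) = 1/(75517 + (189 - 281*(-80))) = 1/(75517 + (189 + 22480)) = 1/(75517 + 22669) = 1/98186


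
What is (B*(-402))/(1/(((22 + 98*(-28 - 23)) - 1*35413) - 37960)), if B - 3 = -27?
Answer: -755911152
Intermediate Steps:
B = -24 (B = 3 - 27 = -24)
(B*(-402))/(1/(((22 + 98*(-28 - 23)) - 1*35413) - 37960)) = (-24*(-402))/(1/(((22 + 98*(-28 - 23)) - 1*35413) - 37960)) = 9648/(1/(((22 + 98*(-51)) - 35413) - 37960)) = 9648/(1/(((22 - 4998) - 35413) - 37960)) = 9648/(1/((-4976 - 35413) - 37960)) = 9648/(1/(-40389 - 37960)) = 9648/(1/(-78349)) = 9648/(-1/78349) = 9648*(-78349) = -755911152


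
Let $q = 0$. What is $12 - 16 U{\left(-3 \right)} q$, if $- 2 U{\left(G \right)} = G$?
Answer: $12$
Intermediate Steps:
$U{\left(G \right)} = - \frac{G}{2}$
$12 - 16 U{\left(-3 \right)} q = 12 - 16 \left(- \frac{1}{2}\right) \left(-3\right) 0 = 12 - 16 \cdot \frac{3}{2} \cdot 0 = 12 - 0 = 12 + 0 = 12$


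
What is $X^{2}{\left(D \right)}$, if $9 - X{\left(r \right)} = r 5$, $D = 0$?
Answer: $81$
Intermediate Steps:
$X{\left(r \right)} = 9 - 5 r$ ($X{\left(r \right)} = 9 - r 5 = 9 - 5 r$)
$X^{2}{\left(D \right)} = \left(9 - 0\right)^{2} = \left(9 + 0\right)^{2} = 9^{2} = 81$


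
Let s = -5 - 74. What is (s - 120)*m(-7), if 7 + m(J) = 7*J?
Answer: 11144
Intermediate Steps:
m(J) = -7 + 7*J
s = -79
(s - 120)*m(-7) = (-79 - 120)*(-7 + 7*(-7)) = -199*(-7 - 49) = -199*(-56) = 11144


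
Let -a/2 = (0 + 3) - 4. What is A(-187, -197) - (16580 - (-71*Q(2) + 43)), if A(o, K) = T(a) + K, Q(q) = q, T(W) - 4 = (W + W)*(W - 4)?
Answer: -16880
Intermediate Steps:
a = 2 (a = -2*((0 + 3) - 4) = -2*(3 - 4) = -2*(-1) = 2)
T(W) = 4 + 2*W*(-4 + W) (T(W) = 4 + (W + W)*(W - 4) = 4 + (2*W)*(-4 + W) = 4 + 2*W*(-4 + W))
A(o, K) = -4 + K (A(o, K) = (4 - 8*2 + 2*2²) + K = (4 - 16 + 2*4) + K = (4 - 16 + 8) + K = -4 + K)
A(-187, -197) - (16580 - (-71*Q(2) + 43)) = (-4 - 197) - (16580 - (-71*2 + 43)) = -201 - (16580 - (-142 + 43)) = -201 - (16580 - 1*(-99)) = -201 - (16580 + 99) = -201 - 1*16679 = -201 - 16679 = -16880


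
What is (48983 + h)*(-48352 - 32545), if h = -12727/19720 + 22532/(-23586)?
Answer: -921498883798705153/232557960 ≈ -3.9624e+9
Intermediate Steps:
h = -372255031/232557960 (h = -12727*1/19720 + 22532*(-1/23586) = -12727/19720 - 11266/11793 = -372255031/232557960 ≈ -1.6007)
(48983 + h)*(-48352 - 32545) = (48983 - 372255031/232557960)*(-48352 - 32545) = (11391014299649/232557960)*(-80897) = -921498883798705153/232557960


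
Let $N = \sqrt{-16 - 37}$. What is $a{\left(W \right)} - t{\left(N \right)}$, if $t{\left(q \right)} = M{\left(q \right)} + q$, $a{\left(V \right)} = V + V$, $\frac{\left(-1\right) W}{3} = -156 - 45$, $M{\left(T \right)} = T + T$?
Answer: $1206 - 3 i \sqrt{53} \approx 1206.0 - 21.84 i$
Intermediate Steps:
$M{\left(T \right)} = 2 T$
$W = 603$ ($W = - 3 \left(-156 - 45\right) = \left(-3\right) \left(-201\right) = 603$)
$N = i \sqrt{53}$ ($N = \sqrt{-53} = i \sqrt{53} \approx 7.2801 i$)
$a{\left(V \right)} = 2 V$
$t{\left(q \right)} = 3 q$ ($t{\left(q \right)} = 2 q + q = 3 q$)
$a{\left(W \right)} - t{\left(N \right)} = 2 \cdot 603 - 3 i \sqrt{53} = 1206 - 3 i \sqrt{53}$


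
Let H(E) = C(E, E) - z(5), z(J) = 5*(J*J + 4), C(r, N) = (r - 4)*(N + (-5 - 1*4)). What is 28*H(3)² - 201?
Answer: 540787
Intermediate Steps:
C(r, N) = (-9 + N)*(-4 + r) (C(r, N) = (-4 + r)*(N + (-5 - 4)) = (-4 + r)*(N - 9) = (-4 + r)*(-9 + N) = (-9 + N)*(-4 + r))
z(J) = 20 + 5*J² (z(J) = 5*(J² + 4) = 5*(4 + J²) = 20 + 5*J²)
H(E) = -109 + E² - 13*E (H(E) = (36 - 9*E - 4*E + E*E) - (20 + 5*5²) = (36 - 9*E - 4*E + E²) - (20 + 5*25) = (36 + E² - 13*E) - (20 + 125) = (36 + E² - 13*E) - 1*145 = (36 + E² - 13*E) - 145 = -109 + E² - 13*E)
28*H(3)² - 201 = 28*(-109 + 3² - 13*3)² - 201 = 28*(-109 + 9 - 39)² - 201 = 28*(-139)² - 201 = 28*19321 - 201 = 540988 - 201 = 540787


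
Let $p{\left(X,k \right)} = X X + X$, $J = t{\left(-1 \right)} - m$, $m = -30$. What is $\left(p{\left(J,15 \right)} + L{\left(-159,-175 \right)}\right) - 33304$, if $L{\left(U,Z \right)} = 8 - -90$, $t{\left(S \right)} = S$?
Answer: $-32336$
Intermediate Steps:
$L{\left(U,Z \right)} = 98$ ($L{\left(U,Z \right)} = 8 + 90 = 98$)
$J = 29$ ($J = -1 - -30 = -1 + 30 = 29$)
$p{\left(X,k \right)} = X + X^{2}$ ($p{\left(X,k \right)} = X^{2} + X = X + X^{2}$)
$\left(p{\left(J,15 \right)} + L{\left(-159,-175 \right)}\right) - 33304 = \left(29 \left(1 + 29\right) + 98\right) - 33304 = \left(29 \cdot 30 + 98\right) - 33304 = \left(870 + 98\right) - 33304 = 968 - 33304 = -32336$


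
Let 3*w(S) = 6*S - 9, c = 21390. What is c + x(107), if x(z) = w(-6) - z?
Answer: 21268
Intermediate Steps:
w(S) = -3 + 2*S (w(S) = (6*S - 9)/3 = (-9 + 6*S)/3 = -3 + 2*S)
x(z) = -15 - z (x(z) = (-3 + 2*(-6)) - z = (-3 - 12) - z = -15 - z)
c + x(107) = 21390 + (-15 - 1*107) = 21390 + (-15 - 107) = 21390 - 122 = 21268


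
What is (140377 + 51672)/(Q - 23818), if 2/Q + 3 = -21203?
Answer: -2036295547/252542255 ≈ -8.0632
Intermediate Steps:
Q = -1/10603 (Q = 2/(-3 - 21203) = 2/(-21206) = 2*(-1/21206) = -1/10603 ≈ -9.4313e-5)
(140377 + 51672)/(Q - 23818) = (140377 + 51672)/(-1/10603 - 23818) = 192049/(-252542255/10603) = 192049*(-10603/252542255) = -2036295547/252542255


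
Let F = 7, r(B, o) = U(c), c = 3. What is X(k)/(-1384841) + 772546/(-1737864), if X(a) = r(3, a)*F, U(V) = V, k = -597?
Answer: -534944935165/1203332659812 ≈ -0.44455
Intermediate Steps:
r(B, o) = 3
X(a) = 21 (X(a) = 3*7 = 21)
X(k)/(-1384841) + 772546/(-1737864) = 21/(-1384841) + 772546/(-1737864) = 21*(-1/1384841) + 772546*(-1/1737864) = -21/1384841 - 386273/868932 = -534944935165/1203332659812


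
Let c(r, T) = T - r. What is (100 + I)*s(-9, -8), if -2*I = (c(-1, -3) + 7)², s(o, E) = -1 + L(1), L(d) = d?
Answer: 0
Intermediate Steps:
s(o, E) = 0 (s(o, E) = -1 + 1 = 0)
I = -25/2 (I = -((-3 - 1*(-1)) + 7)²/2 = -((-3 + 1) + 7)²/2 = -(-2 + 7)²/2 = -½*5² = -½*25 = -25/2 ≈ -12.500)
(100 + I)*s(-9, -8) = (100 - 25/2)*0 = (175/2)*0 = 0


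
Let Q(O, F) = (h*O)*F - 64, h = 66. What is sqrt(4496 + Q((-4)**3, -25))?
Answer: 92*sqrt(13) ≈ 331.71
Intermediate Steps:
Q(O, F) = -64 + 66*F*O (Q(O, F) = (66*O)*F - 64 = 66*F*O - 64 = -64 + 66*F*O)
sqrt(4496 + Q((-4)**3, -25)) = sqrt(4496 + (-64 + 66*(-25)*(-4)**3)) = sqrt(4496 + (-64 + 66*(-25)*(-64))) = sqrt(4496 + (-64 + 105600)) = sqrt(4496 + 105536) = sqrt(110032) = 92*sqrt(13)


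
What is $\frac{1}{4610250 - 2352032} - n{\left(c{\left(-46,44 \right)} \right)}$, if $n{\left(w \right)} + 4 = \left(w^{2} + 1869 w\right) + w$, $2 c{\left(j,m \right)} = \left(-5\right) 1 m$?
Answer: $\frac{437200037673}{2258218} \approx 1.936 \cdot 10^{5}$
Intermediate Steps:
$c{\left(j,m \right)} = - \frac{5 m}{2}$ ($c{\left(j,m \right)} = \frac{\left(-5\right) 1 m}{2} = \frac{\left(-5\right) m}{2} = - \frac{5 m}{2}$)
$n{\left(w \right)} = -4 + w^{2} + 1870 w$ ($n{\left(w \right)} = -4 + \left(\left(w^{2} + 1869 w\right) + w\right) = -4 + \left(w^{2} + 1870 w\right) = -4 + w^{2} + 1870 w$)
$\frac{1}{4610250 - 2352032} - n{\left(c{\left(-46,44 \right)} \right)} = \frac{1}{4610250 - 2352032} - \left(-4 + \left(\left(- \frac{5}{2}\right) 44\right)^{2} + 1870 \left(\left(- \frac{5}{2}\right) 44\right)\right) = \frac{1}{2258218} - \left(-4 + \left(-110\right)^{2} + 1870 \left(-110\right)\right) = \frac{1}{2258218} - \left(-4 + 12100 - 205700\right) = \frac{1}{2258218} - -193604 = \frac{1}{2258218} + 193604 = \frac{437200037673}{2258218}$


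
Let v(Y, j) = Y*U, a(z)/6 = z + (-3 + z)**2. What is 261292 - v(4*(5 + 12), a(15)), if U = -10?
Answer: 261972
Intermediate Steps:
a(z) = 6*z + 6*(-3 + z)**2 (a(z) = 6*(z + (-3 + z)**2) = 6*z + 6*(-3 + z)**2)
v(Y, j) = -10*Y (v(Y, j) = Y*(-10) = -10*Y)
261292 - v(4*(5 + 12), a(15)) = 261292 - (-10)*4*(5 + 12) = 261292 - (-10)*4*17 = 261292 - (-10)*68 = 261292 - 1*(-680) = 261292 + 680 = 261972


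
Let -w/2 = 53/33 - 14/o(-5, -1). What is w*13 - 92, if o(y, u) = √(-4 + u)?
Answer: -4414/33 - 364*I*√5/5 ≈ -133.76 - 162.79*I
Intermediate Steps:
w = -106/33 - 28*I*√5/5 (w = -2*(53/33 - 14/√(-4 - 1)) = -2*(53*(1/33) - 14*(-I*√5/5)) = -2*(53/33 - 14*(-I*√5/5)) = -2*(53/33 - (-14)*I*√5/5) = -2*(53/33 + 14*I*√5/5) = -106/33 - 28*I*√5/5 ≈ -3.2121 - 12.522*I)
w*13 - 92 = (-106/33 - 28*I*√5/5)*13 - 92 = (-1378/33 - 364*I*√5/5) - 92 = -4414/33 - 364*I*√5/5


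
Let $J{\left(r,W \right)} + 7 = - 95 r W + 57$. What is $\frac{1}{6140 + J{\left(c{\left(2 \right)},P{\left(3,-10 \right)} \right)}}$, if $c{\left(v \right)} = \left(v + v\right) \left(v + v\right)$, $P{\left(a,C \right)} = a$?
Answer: $\frac{1}{1630} \approx 0.0006135$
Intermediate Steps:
$c{\left(v \right)} = 4 v^{2}$ ($c{\left(v \right)} = 2 v 2 v = 4 v^{2}$)
$J{\left(r,W \right)} = 50 - 95 W r$ ($J{\left(r,W \right)} = -7 + \left(- 95 r W + 57\right) = -7 - \left(-57 + 95 W r\right) = 50 - 95 W r$)
$\frac{1}{6140 + J{\left(c{\left(2 \right)},P{\left(3,-10 \right)} \right)}} = \frac{1}{6140 + \left(50 - 285 \cdot 4 \cdot 2^{2}\right)} = \frac{1}{6140 + \left(50 - 285 \cdot 4 \cdot 4\right)} = \frac{1}{6140 + \left(50 - 285 \cdot 16\right)} = \frac{1}{6140 + \left(50 - 4560\right)} = \frac{1}{6140 - 4510} = \frac{1}{1630}$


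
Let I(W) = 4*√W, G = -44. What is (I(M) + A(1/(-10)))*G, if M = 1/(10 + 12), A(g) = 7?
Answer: -308 - 8*√22 ≈ -345.52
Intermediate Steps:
M = 1/22 ≈ 0.045455
(I(M) + A(1/(-10)))*G = (4*√(1/22) + 7)*(-44) = (4*(√22/22) + 7)*(-44) = (2*√22/11 + 7)*(-44) = (7 + 2*√22/11)*(-44) = -308 - 8*√22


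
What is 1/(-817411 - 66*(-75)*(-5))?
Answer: -1/842161 ≈ -1.1874e-6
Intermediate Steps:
1/(-817411 - 66*(-75)*(-5)) = 1/(-817411 + 4950*(-5)) = 1/(-817411 - 24750) = 1/(-842161) = -1/842161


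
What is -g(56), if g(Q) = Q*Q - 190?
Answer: -2946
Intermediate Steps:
g(Q) = -190 + Q**2 (g(Q) = Q**2 - 190 = -190 + Q**2)
-g(56) = -(-190 + 56**2) = -(-190 + 3136) = -1*2946 = -2946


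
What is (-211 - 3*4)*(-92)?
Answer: 20516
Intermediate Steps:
(-211 - 3*4)*(-92) = (-211 - 12)*(-92) = -223*(-92) = 20516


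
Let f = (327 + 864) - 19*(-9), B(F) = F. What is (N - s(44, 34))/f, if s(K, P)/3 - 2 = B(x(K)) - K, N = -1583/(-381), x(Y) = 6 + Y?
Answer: -7561/518922 ≈ -0.014571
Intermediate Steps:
N = 1583/381 (N = -1583*(-1/381) = 1583/381 ≈ 4.1549)
s(K, P) = 24 (s(K, P) = 6 + 3*((6 + K) - K) = 6 + 3*6 = 6 + 18 = 24)
f = 1362 (f = 1191 + 171 = 1362)
(N - s(44, 34))/f = (1583/381 - 1*24)/1362 = (1583/381 - 24)*(1/1362) = -7561/381*1/1362 = -7561/518922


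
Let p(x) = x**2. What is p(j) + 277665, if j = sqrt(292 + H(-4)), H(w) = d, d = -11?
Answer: 277946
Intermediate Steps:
H(w) = -11
j = sqrt(281) (j = sqrt(292 - 11) = sqrt(281) ≈ 16.763)
p(j) + 277665 = (sqrt(281))**2 + 277665 = 281 + 277665 = 277946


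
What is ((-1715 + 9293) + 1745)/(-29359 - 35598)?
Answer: -9323/64957 ≈ -0.14353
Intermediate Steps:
((-1715 + 9293) + 1745)/(-29359 - 35598) = (7578 + 1745)/(-64957) = 9323*(-1/64957) = -9323/64957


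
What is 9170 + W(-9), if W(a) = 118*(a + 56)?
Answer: 14716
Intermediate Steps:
W(a) = 6608 + 118*a (W(a) = 118*(56 + a) = 6608 + 118*a)
9170 + W(-9) = 9170 + (6608 + 118*(-9)) = 9170 + (6608 - 1062) = 9170 + 5546 = 14716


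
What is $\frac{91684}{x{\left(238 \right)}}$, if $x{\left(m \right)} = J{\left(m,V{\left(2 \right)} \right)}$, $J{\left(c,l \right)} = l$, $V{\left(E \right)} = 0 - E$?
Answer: $-45842$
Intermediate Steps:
$V{\left(E \right)} = - E$
$x{\left(m \right)} = -2$ ($x{\left(m \right)} = \left(-1\right) 2 = -2$)
$\frac{91684}{x{\left(238 \right)}} = \frac{91684}{-2} = 91684 \left(- \frac{1}{2}\right) = -45842$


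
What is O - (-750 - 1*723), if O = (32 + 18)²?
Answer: 3973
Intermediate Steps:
O = 2500 (O = 50² = 2500)
O - (-750 - 1*723) = 2500 - (-750 - 1*723) = 2500 - (-750 - 723) = 2500 - 1*(-1473) = 2500 + 1473 = 3973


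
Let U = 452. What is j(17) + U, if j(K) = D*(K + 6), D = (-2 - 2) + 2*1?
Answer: 406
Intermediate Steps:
D = -2 (D = -4 + 2 = -2)
j(K) = -12 - 2*K (j(K) = -2*(K + 6) = -2*(6 + K) = -12 - 2*K)
j(17) + U = (-12 - 2*17) + 452 = (-12 - 34) + 452 = -46 + 452 = 406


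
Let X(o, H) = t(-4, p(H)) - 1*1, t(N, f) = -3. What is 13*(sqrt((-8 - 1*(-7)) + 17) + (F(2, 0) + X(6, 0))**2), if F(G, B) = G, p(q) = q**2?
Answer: 104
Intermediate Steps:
X(o, H) = -4 (X(o, H) = -3 - 1*1 = -3 - 1 = -4)
13*(sqrt((-8 - 1*(-7)) + 17) + (F(2, 0) + X(6, 0))**2) = 13*(sqrt((-8 - 1*(-7)) + 17) + (2 - 4)**2) = 13*(sqrt((-8 + 7) + 17) + (-2)**2) = 13*(sqrt(-1 + 17) + 4) = 13*(sqrt(16) + 4) = 13*(4 + 4) = 13*8 = 104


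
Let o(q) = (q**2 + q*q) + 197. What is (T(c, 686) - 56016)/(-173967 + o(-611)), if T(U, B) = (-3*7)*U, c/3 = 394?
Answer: -40419/286436 ≈ -0.14111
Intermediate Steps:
c = 1182 (c = 3*394 = 1182)
o(q) = 197 + 2*q**2 (o(q) = (q**2 + q**2) + 197 = 2*q**2 + 197 = 197 + 2*q**2)
T(U, B) = -21*U
(T(c, 686) - 56016)/(-173967 + o(-611)) = (-21*1182 - 56016)/(-173967 + (197 + 2*(-611)**2)) = (-24822 - 56016)/(-173967 + (197 + 2*373321)) = -80838/(-173967 + (197 + 746642)) = -80838/(-173967 + 746839) = -80838/572872 = -80838*1/572872 = -40419/286436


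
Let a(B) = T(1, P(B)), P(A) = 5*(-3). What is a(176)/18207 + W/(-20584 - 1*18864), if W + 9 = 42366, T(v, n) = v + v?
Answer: -771115003/718229736 ≈ -1.0736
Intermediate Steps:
P(A) = -15
T(v, n) = 2*v
W = 42357 (W = -9 + 42366 = 42357)
a(B) = 2 (a(B) = 2*1 = 2)
a(176)/18207 + W/(-20584 - 1*18864) = 2/18207 + 42357/(-20584 - 1*18864) = 2*(1/18207) + 42357/(-20584 - 18864) = 2/18207 + 42357/(-39448) = 2/18207 + 42357*(-1/39448) = 2/18207 - 42357/39448 = -771115003/718229736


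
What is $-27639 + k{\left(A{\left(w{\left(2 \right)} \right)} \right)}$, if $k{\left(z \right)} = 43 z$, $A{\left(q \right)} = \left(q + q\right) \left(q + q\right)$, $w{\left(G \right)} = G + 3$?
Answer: $-23339$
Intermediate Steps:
$w{\left(G \right)} = 3 + G$
$A{\left(q \right)} = 4 q^{2}$ ($A{\left(q \right)} = 2 q 2 q = 4 q^{2}$)
$-27639 + k{\left(A{\left(w{\left(2 \right)} \right)} \right)} = -27639 + 43 \cdot 4 \left(3 + 2\right)^{2} = -27639 + 43 \cdot 4 \cdot 5^{2} = -27639 + 43 \cdot 4 \cdot 25 = -27639 + 43 \cdot 100 = -27639 + 4300 = -23339$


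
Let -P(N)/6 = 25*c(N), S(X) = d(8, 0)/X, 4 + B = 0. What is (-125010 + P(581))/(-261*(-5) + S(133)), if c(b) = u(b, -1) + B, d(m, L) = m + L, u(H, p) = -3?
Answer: -16486680/173573 ≈ -94.984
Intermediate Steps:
B = -4 (B = -4 + 0 = -4)
d(m, L) = L + m
c(b) = -7 (c(b) = -3 - 4 = -7)
S(X) = 8/X (S(X) = (0 + 8)/X = 8/X)
P(N) = 1050 (P(N) = -150*(-7) = -6*(-175) = 1050)
(-125010 + P(581))/(-261*(-5) + S(133)) = (-125010 + 1050)/(-261*(-5) + 8/133) = -123960/(1305 + 8*(1/133)) = -123960/(1305 + 8/133) = -123960/173573/133 = -123960*133/173573 = -16486680/173573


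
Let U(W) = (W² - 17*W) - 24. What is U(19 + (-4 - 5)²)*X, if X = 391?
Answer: 3235916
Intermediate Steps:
U(W) = -24 + W² - 17*W
U(19 + (-4 - 5)²)*X = (-24 + (19 + (-4 - 5)²)² - 17*(19 + (-4 - 5)²))*391 = (-24 + (19 + (-9)²)² - 17*(19 + (-9)²))*391 = (-24 + (19 + 81)² - 17*(19 + 81))*391 = (-24 + 100² - 17*100)*391 = (-24 + 10000 - 1700)*391 = 8276*391 = 3235916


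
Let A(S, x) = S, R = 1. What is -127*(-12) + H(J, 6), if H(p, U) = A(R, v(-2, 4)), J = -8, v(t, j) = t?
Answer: 1525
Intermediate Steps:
H(p, U) = 1
-127*(-12) + H(J, 6) = -127*(-12) + 1 = 1524 + 1 = 1525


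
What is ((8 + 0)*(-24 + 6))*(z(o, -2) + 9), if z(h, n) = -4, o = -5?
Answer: -720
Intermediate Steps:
((8 + 0)*(-24 + 6))*(z(o, -2) + 9) = ((8 + 0)*(-24 + 6))*(-4 + 9) = (8*(-18))*5 = -144*5 = -720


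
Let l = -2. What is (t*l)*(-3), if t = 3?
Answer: 18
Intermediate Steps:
(t*l)*(-3) = (3*(-2))*(-3) = -6*(-3) = 18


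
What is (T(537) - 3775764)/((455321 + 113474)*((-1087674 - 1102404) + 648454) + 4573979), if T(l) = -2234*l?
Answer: 1658474/292287816367 ≈ 5.6741e-6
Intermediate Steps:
(T(537) - 3775764)/((455321 + 113474)*((-1087674 - 1102404) + 648454) + 4573979) = (-2234*537 - 3775764)/((455321 + 113474)*((-1087674 - 1102404) + 648454) + 4573979) = (-1199658 - 3775764)/(568795*(-2190078 + 648454) + 4573979) = -4975422/(568795*(-1541624) + 4573979) = -4975422/(-876868023080 + 4573979) = -4975422/(-876863449101) = -4975422*(-1/876863449101) = 1658474/292287816367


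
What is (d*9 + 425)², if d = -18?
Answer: 69169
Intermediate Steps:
(d*9 + 425)² = (-18*9 + 425)² = (-162 + 425)² = 263² = 69169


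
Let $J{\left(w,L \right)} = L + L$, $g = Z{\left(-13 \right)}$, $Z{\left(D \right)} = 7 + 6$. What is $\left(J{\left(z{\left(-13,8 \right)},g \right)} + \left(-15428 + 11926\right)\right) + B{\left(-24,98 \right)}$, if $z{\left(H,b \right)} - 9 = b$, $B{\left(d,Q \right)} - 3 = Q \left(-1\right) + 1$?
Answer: $-3570$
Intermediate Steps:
$Z{\left(D \right)} = 13$
$B{\left(d,Q \right)} = 4 - Q$ ($B{\left(d,Q \right)} = 3 + \left(Q \left(-1\right) + 1\right) = 3 - \left(-1 + Q\right) = 4 - Q$)
$g = 13$
$z{\left(H,b \right)} = 9 + b$
$J{\left(w,L \right)} = 2 L$
$\left(J{\left(z{\left(-13,8 \right)},g \right)} + \left(-15428 + 11926\right)\right) + B{\left(-24,98 \right)} = \left(2 \cdot 13 + \left(-15428 + 11926\right)\right) + \left(4 - 98\right) = \left(26 - 3502\right) + \left(4 - 98\right) = -3476 - 94 = -3570$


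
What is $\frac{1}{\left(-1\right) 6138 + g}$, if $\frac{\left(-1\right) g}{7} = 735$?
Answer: $- \frac{1}{11283} \approx -8.8629 \cdot 10^{-5}$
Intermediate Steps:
$g = -5145$ ($g = \left(-7\right) 735 = -5145$)
$\frac{1}{\left(-1\right) 6138 + g} = \frac{1}{\left(-1\right) 6138 - 5145} = \frac{1}{-6138 - 5145} = \frac{1}{-11283} = - \frac{1}{11283}$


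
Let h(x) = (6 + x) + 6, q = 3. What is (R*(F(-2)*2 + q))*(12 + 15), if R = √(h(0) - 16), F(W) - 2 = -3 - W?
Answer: 270*I ≈ 270.0*I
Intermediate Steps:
F(W) = -1 - W (F(W) = 2 + (-3 - W) = -1 - W)
h(x) = 12 + x
R = 2*I (R = √((12 + 0) - 16) = √(12 - 16) = √(-4) = 2*I ≈ 2.0*I)
(R*(F(-2)*2 + q))*(12 + 15) = ((2*I)*((-1 - 1*(-2))*2 + 3))*(12 + 15) = ((2*I)*((-1 + 2)*2 + 3))*27 = ((2*I)*(1*2 + 3))*27 = ((2*I)*(2 + 3))*27 = ((2*I)*5)*27 = (10*I)*27 = 270*I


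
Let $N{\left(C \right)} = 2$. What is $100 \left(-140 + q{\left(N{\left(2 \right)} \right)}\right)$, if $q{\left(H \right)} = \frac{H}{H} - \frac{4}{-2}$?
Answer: $-13700$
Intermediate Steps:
$q{\left(H \right)} = 3$ ($q{\left(H \right)} = 1 - -2 = 1 + 2 = 3$)
$100 \left(-140 + q{\left(N{\left(2 \right)} \right)}\right) = 100 \left(-140 + 3\right) = 100 \left(-137\right) = -13700$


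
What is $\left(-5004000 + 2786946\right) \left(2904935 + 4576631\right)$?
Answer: $-16587035826564$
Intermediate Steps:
$\left(-5004000 + 2786946\right) \left(2904935 + 4576631\right) = \left(-2217054\right) 7481566 = -16587035826564$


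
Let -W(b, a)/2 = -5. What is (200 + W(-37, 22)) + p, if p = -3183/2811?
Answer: 195709/937 ≈ 208.87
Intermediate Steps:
W(b, a) = 10 (W(b, a) = -2*(-5) = 10)
p = -1061/937 (p = -3183*1/2811 = -1061/937 ≈ -1.1323)
(200 + W(-37, 22)) + p = (200 + 10) - 1061/937 = 210 - 1061/937 = 195709/937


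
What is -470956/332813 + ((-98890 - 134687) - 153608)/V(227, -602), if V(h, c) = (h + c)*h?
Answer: 17754014381/5666141325 ≈ 3.1334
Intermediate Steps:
V(h, c) = h*(c + h) (V(h, c) = (c + h)*h = h*(c + h))
-470956/332813 + ((-98890 - 134687) - 153608)/V(227, -602) = -470956/332813 + ((-98890 - 134687) - 153608)/((227*(-602 + 227))) = -470956*1/332813 + (-233577 - 153608)/((227*(-375))) = -470956/332813 - 387185/(-85125) = -470956/332813 - 387185*(-1/85125) = -470956/332813 + 77437/17025 = 17754014381/5666141325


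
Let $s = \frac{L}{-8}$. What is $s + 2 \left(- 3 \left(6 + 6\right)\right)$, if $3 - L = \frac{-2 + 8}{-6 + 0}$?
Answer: $- \frac{145}{2} \approx -72.5$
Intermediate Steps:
$L = 4$ ($L = 3 - \frac{-2 + 8}{-6 + 0} = 3 - \frac{6}{-6} = 3 - 6 \left(- \frac{1}{6}\right) = 3 - -1 = 3 + 1 = 4$)
$s = - \frac{1}{2}$ ($s = \frac{4}{-8} = 4 \left(- \frac{1}{8}\right) = - \frac{1}{2} \approx -0.5$)
$s + 2 \left(- 3 \left(6 + 6\right)\right) = - \frac{1}{2} + 2 \left(- 3 \left(6 + 6\right)\right) = - \frac{1}{2} + 2 \left(\left(-3\right) 12\right) = - \frac{1}{2} + 2 \left(-36\right) = - \frac{1}{2} - 72 = - \frac{145}{2}$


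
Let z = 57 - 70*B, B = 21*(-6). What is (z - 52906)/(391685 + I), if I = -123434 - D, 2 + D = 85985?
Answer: -44029/182268 ≈ -0.24156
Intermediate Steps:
D = 85983 (D = -2 + 85985 = 85983)
B = -126
I = -209417 (I = -123434 - 1*85983 = -123434 - 85983 = -209417)
z = 8877 (z = 57 - 70*(-126) = 57 + 8820 = 8877)
(z - 52906)/(391685 + I) = (8877 - 52906)/(391685 - 209417) = -44029/182268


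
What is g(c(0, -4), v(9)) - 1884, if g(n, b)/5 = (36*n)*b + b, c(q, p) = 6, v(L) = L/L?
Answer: -799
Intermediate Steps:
v(L) = 1
g(n, b) = 5*b + 180*b*n (g(n, b) = 5*((36*n)*b + b) = 5*(36*b*n + b) = 5*(b + 36*b*n) = 5*b + 180*b*n)
g(c(0, -4), v(9)) - 1884 = 5*1*(1 + 36*6) - 1884 = 5*1*(1 + 216) - 1884 = 5*1*217 - 1884 = 1085 - 1884 = -799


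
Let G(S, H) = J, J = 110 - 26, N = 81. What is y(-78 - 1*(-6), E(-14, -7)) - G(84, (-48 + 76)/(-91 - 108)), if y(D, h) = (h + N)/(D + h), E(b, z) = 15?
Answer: -1628/19 ≈ -85.684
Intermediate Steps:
J = 84
G(S, H) = 84
y(D, h) = (81 + h)/(D + h) (y(D, h) = (h + 81)/(D + h) = (81 + h)/(D + h))
y(-78 - 1*(-6), E(-14, -7)) - G(84, (-48 + 76)/(-91 - 108)) = (81 + 15)/((-78 - 1*(-6)) + 15) - 1*84 = 96/((-78 + 6) + 15) - 84 = 96/(-72 + 15) - 84 = 96/(-57) - 84 = -1/57*96 - 84 = -32/19 - 84 = -1628/19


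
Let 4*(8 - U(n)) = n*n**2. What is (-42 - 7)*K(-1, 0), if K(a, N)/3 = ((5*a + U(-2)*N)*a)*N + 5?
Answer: -735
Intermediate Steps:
U(n) = 8 - n**3/4 (U(n) = 8 - n*n**2/4 = 8 - n**3/4)
K(a, N) = 15 + 3*N*a*(5*a + 10*N) (K(a, N) = 3*(((5*a + (8 - 1/4*(-2)**3)*N)*a)*N + 5) = 3*(((5*a + (8 - 1/4*(-8))*N)*a)*N + 5) = 3*(((5*a + (8 + 2)*N)*a)*N + 5) = 3*(((5*a + 10*N)*a)*N + 5) = 3*((a*(5*a + 10*N))*N + 5) = 3*(N*a*(5*a + 10*N) + 5) = 3*(5 + N*a*(5*a + 10*N)) = 15 + 3*N*a*(5*a + 10*N))
(-42 - 7)*K(-1, 0) = (-42 - 7)*(15 + 15*0*(-1)**2 + 30*(-1)*0**2) = -49*(15 + 15*0*1 + 30*(-1)*0) = -49*(15 + 0 + 0) = -49*15 = -735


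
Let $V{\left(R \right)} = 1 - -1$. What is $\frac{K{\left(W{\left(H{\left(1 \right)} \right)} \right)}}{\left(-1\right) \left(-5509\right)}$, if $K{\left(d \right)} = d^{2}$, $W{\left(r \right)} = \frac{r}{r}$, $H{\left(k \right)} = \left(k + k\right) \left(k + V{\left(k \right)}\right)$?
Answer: $\frac{1}{5509} \approx 0.00018152$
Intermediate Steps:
$V{\left(R \right)} = 2$ ($V{\left(R \right)} = 1 + 1 = 2$)
$H{\left(k \right)} = 2 k \left(2 + k\right)$ ($H{\left(k \right)} = \left(k + k\right) \left(k + 2\right) = 2 k \left(2 + k\right)$)
$W{\left(r \right)} = 1$
$\frac{K{\left(W{\left(H{\left(1 \right)} \right)} \right)}}{\left(-1\right) \left(-5509\right)} = \frac{1^{2}}{\left(-1\right) \left(-5509\right)} = 1 \cdot \frac{1}{5509} = \frac{1}{5509}$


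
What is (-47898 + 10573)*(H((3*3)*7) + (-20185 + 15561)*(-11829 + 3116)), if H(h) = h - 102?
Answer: -1503782184725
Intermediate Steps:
H(h) = -102 + h
(-47898 + 10573)*(H((3*3)*7) + (-20185 + 15561)*(-11829 + 3116)) = (-47898 + 10573)*((-102 + (3*3)*7) + (-20185 + 15561)*(-11829 + 3116)) = -37325*((-102 + 9*7) - 4624*(-8713)) = -37325*((-102 + 63) + 40288912) = -37325*(-39 + 40288912) = -37325*40288873 = -1503782184725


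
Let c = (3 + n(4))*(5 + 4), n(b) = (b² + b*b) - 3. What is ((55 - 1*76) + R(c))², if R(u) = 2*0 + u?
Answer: 71289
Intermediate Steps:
n(b) = -3 + 2*b² (n(b) = (b² + b²) - 3 = 2*b² - 3 = -3 + 2*b²)
c = 288 (c = (3 + (-3 + 2*4²))*(5 + 4) = (3 + (-3 + 2*16))*9 = (3 + (-3 + 32))*9 = (3 + 29)*9 = 32*9 = 288)
R(u) = u (R(u) = 0 + u = u)
((55 - 1*76) + R(c))² = ((55 - 1*76) + 288)² = ((55 - 76) + 288)² = (-21 + 288)² = 267² = 71289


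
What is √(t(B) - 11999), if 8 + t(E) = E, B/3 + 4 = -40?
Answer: I*√12139 ≈ 110.18*I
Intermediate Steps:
B = -132 (B = -12 + 3*(-40) = -12 - 120 = -132)
t(E) = -8 + E
√(t(B) - 11999) = √((-8 - 132) - 11999) = √(-140 - 11999) = √(-12139) = I*√12139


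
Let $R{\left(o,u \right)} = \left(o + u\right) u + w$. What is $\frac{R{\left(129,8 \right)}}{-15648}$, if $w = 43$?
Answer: $- \frac{1139}{15648} \approx -0.072789$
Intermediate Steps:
$R{\left(o,u \right)} = 43 + u \left(o + u\right)$ ($R{\left(o,u \right)} = \left(o + u\right) u + 43 = u \left(o + u\right) + 43 = 43 + u \left(o + u\right)$)
$\frac{R{\left(129,8 \right)}}{-15648} = \frac{43 + 8^{2} + 129 \cdot 8}{-15648} = \left(43 + 64 + 1032\right) \left(- \frac{1}{15648}\right) = 1139 \left(- \frac{1}{15648}\right) = - \frac{1139}{15648}$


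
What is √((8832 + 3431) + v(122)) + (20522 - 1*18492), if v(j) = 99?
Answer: 2030 + √12362 ≈ 2141.2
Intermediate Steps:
√((8832 + 3431) + v(122)) + (20522 - 1*18492) = √((8832 + 3431) + 99) + (20522 - 1*18492) = √(12263 + 99) + (20522 - 18492) = √12362 + 2030 = 2030 + √12362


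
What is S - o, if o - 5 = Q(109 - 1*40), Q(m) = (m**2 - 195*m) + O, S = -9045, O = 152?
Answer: -508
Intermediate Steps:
Q(m) = 152 + m**2 - 195*m (Q(m) = (m**2 - 195*m) + 152 = 152 + m**2 - 195*m)
o = -8537 (o = 5 + (152 + (109 - 1*40)**2 - 195*(109 - 1*40)) = 5 + (152 + (109 - 40)**2 - 195*(109 - 40)) = 5 + (152 + 69**2 - 195*69) = 5 + (152 + 4761 - 13455) = 5 - 8542 = -8537)
S - o = -9045 - 1*(-8537) = -9045 + 8537 = -508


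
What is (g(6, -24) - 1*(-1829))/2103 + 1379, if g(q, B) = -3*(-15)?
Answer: 2901911/2103 ≈ 1379.9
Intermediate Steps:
g(q, B) = 45
(g(6, -24) - 1*(-1829))/2103 + 1379 = (45 - 1*(-1829))/2103 + 1379 = (45 + 1829)*(1/2103) + 1379 = 1874*(1/2103) + 1379 = 1874/2103 + 1379 = 2901911/2103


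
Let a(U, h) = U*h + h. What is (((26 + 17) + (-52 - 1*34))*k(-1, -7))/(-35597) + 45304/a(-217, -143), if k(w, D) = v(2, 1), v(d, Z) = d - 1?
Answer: 201751834/137440017 ≈ 1.4679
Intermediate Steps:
v(d, Z) = -1 + d
k(w, D) = 1 (k(w, D) = -1 + 2 = 1)
a(U, h) = h + U*h
(((26 + 17) + (-52 - 1*34))*k(-1, -7))/(-35597) + 45304/a(-217, -143) = (((26 + 17) + (-52 - 1*34))*1)/(-35597) + 45304/((-143*(1 - 217))) = ((43 + (-52 - 34))*1)*(-1/35597) + 45304/((-143*(-216))) = ((43 - 86)*1)*(-1/35597) + 45304/30888 = -43*1*(-1/35597) + 45304*(1/30888) = -43*(-1/35597) + 5663/3861 = 43/35597 + 5663/3861 = 201751834/137440017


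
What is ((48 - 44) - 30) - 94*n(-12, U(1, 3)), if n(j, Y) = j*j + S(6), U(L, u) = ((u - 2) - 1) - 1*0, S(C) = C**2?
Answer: -16946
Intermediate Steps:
U(L, u) = -3 + u (U(L, u) = ((-2 + u) - 1) + 0 = (-3 + u) + 0 = -3 + u)
n(j, Y) = 36 + j**2 (n(j, Y) = j*j + 6**2 = j**2 + 36 = 36 + j**2)
((48 - 44) - 30) - 94*n(-12, U(1, 3)) = ((48 - 44) - 30) - 94*(36 + (-12)**2) = (4 - 30) - 94*(36 + 144) = -26 - 94*180 = -26 - 16920 = -16946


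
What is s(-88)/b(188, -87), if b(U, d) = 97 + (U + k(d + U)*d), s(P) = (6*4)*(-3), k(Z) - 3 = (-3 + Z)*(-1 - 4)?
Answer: -12/7109 ≈ -0.0016880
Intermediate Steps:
k(Z) = 18 - 5*Z (k(Z) = 3 + (-3 + Z)*(-1 - 4) = 3 + (-3 + Z)*(-5) = 3 + (15 - 5*Z) = 18 - 5*Z)
s(P) = -72 (s(P) = 24*(-3) = -72)
b(U, d) = 97 + U + d*(18 - 5*U - 5*d) (b(U, d) = 97 + (U + (18 - 5*(d + U))*d) = 97 + (U + (18 - 5*(U + d))*d) = 97 + (U + (18 + (-5*U - 5*d))*d) = 97 + (U + (18 - 5*U - 5*d)*d) = 97 + (U + d*(18 - 5*U - 5*d)) = 97 + U + d*(18 - 5*U - 5*d))
s(-88)/b(188, -87) = -72/(97 + 188 - 1*(-87)*(-18 + 5*188 + 5*(-87))) = -72/(97 + 188 - 1*(-87)*(-18 + 940 - 435)) = -72/(97 + 188 - 1*(-87)*487) = -72/(97 + 188 + 42369) = -72/42654 = -72*1/42654 = -12/7109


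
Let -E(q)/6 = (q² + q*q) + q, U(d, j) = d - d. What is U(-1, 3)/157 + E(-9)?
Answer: -918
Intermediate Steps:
U(d, j) = 0
E(q) = -12*q² - 6*q (E(q) = -6*((q² + q*q) + q) = -6*((q² + q²) + q) = -6*(2*q² + q) = -6*(q + 2*q²) = -12*q² - 6*q)
U(-1, 3)/157 + E(-9) = 0/157 - 6*(-9)*(1 + 2*(-9)) = 0*(1/157) - 6*(-9)*(1 - 18) = 0 - 6*(-9)*(-17) = 0 - 918 = -918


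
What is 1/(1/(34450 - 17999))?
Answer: 16451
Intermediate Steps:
1/(1/(34450 - 17999)) = 1/(1/16451) = 16451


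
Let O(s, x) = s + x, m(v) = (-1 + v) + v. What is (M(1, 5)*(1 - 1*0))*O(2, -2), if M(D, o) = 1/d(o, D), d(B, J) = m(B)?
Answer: 0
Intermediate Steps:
m(v) = -1 + 2*v
d(B, J) = -1 + 2*B
M(D, o) = 1/(-1 + 2*o)
(M(1, 5)*(1 - 1*0))*O(2, -2) = ((1 - 1*0)/(-1 + 2*5))*(2 - 2) = ((1 + 0)/(-1 + 10))*0 = (1/9)*0 = ((⅑)*1)*0 = (⅑)*0 = 0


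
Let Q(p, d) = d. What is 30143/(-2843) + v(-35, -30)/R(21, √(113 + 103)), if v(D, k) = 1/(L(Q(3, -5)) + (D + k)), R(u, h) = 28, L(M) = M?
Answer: -59083123/5572280 ≈ -10.603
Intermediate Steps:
v(D, k) = 1/(-5 + D + k) (v(D, k) = 1/(-5 + (D + k)) = 1/(-5 + D + k))
30143/(-2843) + v(-35, -30)/R(21, √(113 + 103)) = 30143/(-2843) + 1/(-5 - 35 - 30*28) = 30143*(-1/2843) + (1/28)/(-70) = -30143/2843 - 1/70*1/28 = -30143/2843 - 1/1960 = -59083123/5572280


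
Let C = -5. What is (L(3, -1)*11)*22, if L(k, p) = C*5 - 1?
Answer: -6292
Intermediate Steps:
L(k, p) = -26 (L(k, p) = -5*5 - 1 = -25 - 1 = -26)
(L(3, -1)*11)*22 = -26*11*22 = -286*22 = -6292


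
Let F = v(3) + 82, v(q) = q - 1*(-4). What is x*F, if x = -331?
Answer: -29459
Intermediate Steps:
v(q) = 4 + q (v(q) = q + 4 = 4 + q)
F = 89 (F = (4 + 3) + 82 = 7 + 82 = 89)
x*F = -331*89 = -29459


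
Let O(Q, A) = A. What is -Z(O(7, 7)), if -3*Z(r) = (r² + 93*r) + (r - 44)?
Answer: 221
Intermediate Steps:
Z(r) = 44/3 - 94*r/3 - r²/3 (Z(r) = -((r² + 93*r) + (r - 44))/3 = -((r² + 93*r) + (-44 + r))/3 = -(-44 + r² + 94*r)/3 = 44/3 - 94*r/3 - r²/3)
-Z(O(7, 7)) = -(44/3 - 94/3*7 - ⅓*7²) = -(44/3 - 658/3 - ⅓*49) = -(44/3 - 658/3 - 49/3) = -1*(-221) = 221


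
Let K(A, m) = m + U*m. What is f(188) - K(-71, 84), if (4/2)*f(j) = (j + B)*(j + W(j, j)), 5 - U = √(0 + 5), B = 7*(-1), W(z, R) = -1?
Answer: 32839/2 + 84*√5 ≈ 16607.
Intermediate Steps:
B = -7
U = 5 - √5 (U = 5 - √(0 + 5) = 5 - √5 ≈ 2.7639)
K(A, m) = m + m*(5 - √5) (K(A, m) = m + (5 - √5)*m = m + m*(5 - √5))
f(j) = (-1 + j)*(-7 + j)/2 (f(j) = ((j - 7)*(j - 1))/2 = ((-7 + j)*(-1 + j))/2 = ((-1 + j)*(-7 + j))/2 = (-1 + j)*(-7 + j)/2)
f(188) - K(-71, 84) = (7/2 + (½)*188² - 4*188) - 84*(6 - √5) = (7/2 + (½)*35344 - 752) - (504 - 84*√5) = (7/2 + 17672 - 752) + (-504 + 84*√5) = 33847/2 + (-504 + 84*√5) = 32839/2 + 84*√5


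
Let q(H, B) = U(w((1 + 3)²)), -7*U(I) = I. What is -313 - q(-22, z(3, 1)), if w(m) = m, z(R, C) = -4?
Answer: -2175/7 ≈ -310.71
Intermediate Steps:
U(I) = -I/7
q(H, B) = -16/7 (q(H, B) = -(1 + 3)²/7 = -⅐*4² = -⅐*16 = -16/7)
-313 - q(-22, z(3, 1)) = -313 - 1*(-16/7) = -313 + 16/7 = -2175/7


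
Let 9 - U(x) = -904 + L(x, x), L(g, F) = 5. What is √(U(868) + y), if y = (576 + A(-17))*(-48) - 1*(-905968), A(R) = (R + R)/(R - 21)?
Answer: 2*√79346451/19 ≈ 937.65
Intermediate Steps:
A(R) = 2*R/(-21 + R) (A(R) = (2*R)/(-21 + R) = 2*R/(-21 + R))
U(x) = 908 (U(x) = 9 - (-904 + 5) = 9 - 1*(-899) = 9 + 899 = 908)
y = 16687264/19 (y = (576 + 2*(-17)/(-21 - 17))*(-48) - 1*(-905968) = (576 + 2*(-17)/(-38))*(-48) + 905968 = (576 + 2*(-17)*(-1/38))*(-48) + 905968 = (576 + 17/19)*(-48) + 905968 = (10961/19)*(-48) + 905968 = -526128/19 + 905968 = 16687264/19 ≈ 8.7828e+5)
√(U(868) + y) = √(908 + 16687264/19) = √(16704516/19) = 2*√79346451/19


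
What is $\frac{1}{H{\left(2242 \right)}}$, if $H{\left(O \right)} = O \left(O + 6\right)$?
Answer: $\frac{1}{5040016} \approx 1.9841 \cdot 10^{-7}$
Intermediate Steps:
$H{\left(O \right)} = O \left(6 + O\right)$
$\frac{1}{H{\left(2242 \right)}} = \frac{1}{2242 \left(6 + 2242\right)} = \frac{1}{2242 \cdot 2248} = \frac{1}{5040016}$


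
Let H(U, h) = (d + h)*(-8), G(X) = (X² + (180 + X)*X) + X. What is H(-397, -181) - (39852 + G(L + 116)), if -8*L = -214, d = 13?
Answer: -840807/8 ≈ -1.0510e+5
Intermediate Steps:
L = 107/4 (L = -⅛*(-214) = 107/4 ≈ 26.750)
G(X) = X + X² + X*(180 + X) (G(X) = (X² + X*(180 + X)) + X = X + X² + X*(180 + X))
H(U, h) = -104 - 8*h (H(U, h) = (13 + h)*(-8) = -104 - 8*h)
H(-397, -181) - (39852 + G(L + 116)) = (-104 - 8*(-181)) - (39852 + (107/4 + 116)*(181 + 2*(107/4 + 116))) = (-104 + 1448) - (39852 + 571*(181 + 2*(571/4))/4) = 1344 - (39852 + 571*(181 + 571/2)/4) = 1344 - (39852 + (571/4)*(933/2)) = 1344 - (39852 + 532743/8) = 1344 - 1*851559/8 = 1344 - 851559/8 = -840807/8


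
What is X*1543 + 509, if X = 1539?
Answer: 2375186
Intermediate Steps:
X*1543 + 509 = 1539*1543 + 509 = 2374677 + 509 = 2375186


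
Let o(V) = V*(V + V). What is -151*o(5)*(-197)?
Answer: 1487350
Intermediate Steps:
o(V) = 2*V² (o(V) = V*(2*V) = 2*V²)
-151*o(5)*(-197) = -302*5²*(-197) = -302*25*(-197) = -151*50*(-197) = -7550*(-197) = 1487350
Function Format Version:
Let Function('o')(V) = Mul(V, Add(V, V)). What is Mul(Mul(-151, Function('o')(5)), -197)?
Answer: 1487350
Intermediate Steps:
Function('o')(V) = Mul(2, Pow(V, 2)) (Function('o')(V) = Mul(V, Mul(2, V)) = Mul(2, Pow(V, 2)))
Mul(Mul(-151, Function('o')(5)), -197) = Mul(Mul(-151, Mul(2, Pow(5, 2))), -197) = Mul(Mul(-151, Mul(2, 25)), -197) = Mul(Mul(-151, 50), -197) = Mul(-7550, -197) = 1487350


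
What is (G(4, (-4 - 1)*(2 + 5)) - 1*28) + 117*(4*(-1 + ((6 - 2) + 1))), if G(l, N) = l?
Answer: 1848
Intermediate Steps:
(G(4, (-4 - 1)*(2 + 5)) - 1*28) + 117*(4*(-1 + ((6 - 2) + 1))) = (4 - 1*28) + 117*(4*(-1 + ((6 - 2) + 1))) = (4 - 28) + 117*(4*(-1 + (4 + 1))) = -24 + 117*(4*(-1 + 5)) = -24 + 117*(4*4) = -24 + 117*16 = -24 + 1872 = 1848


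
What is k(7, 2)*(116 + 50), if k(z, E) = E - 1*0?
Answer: 332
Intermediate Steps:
k(z, E) = E (k(z, E) = E + 0 = E)
k(7, 2)*(116 + 50) = 2*(116 + 50) = 2*166 = 332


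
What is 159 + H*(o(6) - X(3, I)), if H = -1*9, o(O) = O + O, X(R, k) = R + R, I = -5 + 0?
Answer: 105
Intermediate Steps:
I = -5
X(R, k) = 2*R
o(O) = 2*O
H = -9
159 + H*(o(6) - X(3, I)) = 159 - 9*(2*6 - 2*3) = 159 - 9*(12 - 1*6) = 159 - 9*(12 - 6) = 159 - 9*6 = 159 - 54 = 105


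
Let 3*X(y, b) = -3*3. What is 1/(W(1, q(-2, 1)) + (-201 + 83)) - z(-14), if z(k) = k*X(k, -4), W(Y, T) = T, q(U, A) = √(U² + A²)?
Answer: -584716/13919 - √5/13919 ≈ -42.009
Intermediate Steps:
X(y, b) = -3 (X(y, b) = (-3*3)/3 = (⅓)*(-9) = -3)
q(U, A) = √(A² + U²)
z(k) = -3*k (z(k) = k*(-3) = -3*k)
1/(W(1, q(-2, 1)) + (-201 + 83)) - z(-14) = 1/(√(1² + (-2)²) + (-201 + 83)) - (-3)*(-14) = 1/(√(1 + 4) - 118) - 1*42 = 1/(√5 - 118) - 42 = 1/(-118 + √5) - 42 = -42 + 1/(-118 + √5)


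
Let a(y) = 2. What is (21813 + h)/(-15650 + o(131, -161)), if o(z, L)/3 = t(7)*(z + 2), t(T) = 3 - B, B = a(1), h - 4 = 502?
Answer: -22319/15251 ≈ -1.4634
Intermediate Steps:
h = 506 (h = 4 + 502 = 506)
B = 2
t(T) = 1 (t(T) = 3 - 1*2 = 3 - 2 = 1)
o(z, L) = 6 + 3*z (o(z, L) = 3*(1*(z + 2)) = 3*(1*(2 + z)) = 3*(2 + z) = 6 + 3*z)
(21813 + h)/(-15650 + o(131, -161)) = (21813 + 506)/(-15650 + (6 + 3*131)) = 22319/(-15650 + (6 + 393)) = 22319/(-15650 + 399) = 22319/(-15251) = 22319*(-1/15251) = -22319/15251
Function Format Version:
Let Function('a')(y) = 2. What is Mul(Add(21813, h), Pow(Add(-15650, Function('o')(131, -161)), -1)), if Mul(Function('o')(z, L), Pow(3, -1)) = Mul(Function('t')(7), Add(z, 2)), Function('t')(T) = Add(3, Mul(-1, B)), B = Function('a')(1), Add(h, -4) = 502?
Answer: Rational(-22319, 15251) ≈ -1.4634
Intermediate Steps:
h = 506 (h = Add(4, 502) = 506)
B = 2
Function('t')(T) = 1 (Function('t')(T) = Add(3, Mul(-1, 2)) = Add(3, -2) = 1)
Function('o')(z, L) = Add(6, Mul(3, z)) (Function('o')(z, L) = Mul(3, Mul(1, Add(z, 2))) = Mul(3, Mul(1, Add(2, z))) = Mul(3, Add(2, z)) = Add(6, Mul(3, z)))
Mul(Add(21813, h), Pow(Add(-15650, Function('o')(131, -161)), -1)) = Mul(Add(21813, 506), Pow(Add(-15650, Add(6, Mul(3, 131))), -1)) = Mul(22319, Pow(Add(-15650, Add(6, 393)), -1)) = Mul(22319, Pow(Add(-15650, 399), -1)) = Mul(22319, Pow(-15251, -1)) = Mul(22319, Rational(-1, 15251)) = Rational(-22319, 15251)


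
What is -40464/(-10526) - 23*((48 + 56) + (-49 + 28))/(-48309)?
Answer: 987434755/254250267 ≈ 3.8837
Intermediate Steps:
-40464/(-10526) - 23*((48 + 56) + (-49 + 28))/(-48309) = -40464*(-1/10526) - 23*(104 - 21)*(-1/48309) = 20232/5263 - 23*83*(-1/48309) = 20232/5263 - 1909*(-1/48309) = 20232/5263 + 1909/48309 = 987434755/254250267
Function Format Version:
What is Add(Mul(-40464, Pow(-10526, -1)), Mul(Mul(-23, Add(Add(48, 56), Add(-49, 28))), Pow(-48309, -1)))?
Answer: Rational(987434755, 254250267) ≈ 3.8837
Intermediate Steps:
Add(Mul(-40464, Pow(-10526, -1)), Mul(Mul(-23, Add(Add(48, 56), Add(-49, 28))), Pow(-48309, -1))) = Add(Mul(-40464, Rational(-1, 10526)), Mul(Mul(-23, Add(104, -21)), Rational(-1, 48309))) = Add(Rational(20232, 5263), Mul(Mul(-23, 83), Rational(-1, 48309))) = Add(Rational(20232, 5263), Mul(-1909, Rational(-1, 48309))) = Add(Rational(20232, 5263), Rational(1909, 48309)) = Rational(987434755, 254250267)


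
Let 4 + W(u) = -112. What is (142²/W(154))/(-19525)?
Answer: 71/7975 ≈ 0.0089028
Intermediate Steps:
W(u) = -116 (W(u) = -4 - 112 = -116)
(142²/W(154))/(-19525) = (142²/(-116))/(-19525) = (20164*(-1/116))*(-1/19525) = -5041/29*(-1/19525) = 71/7975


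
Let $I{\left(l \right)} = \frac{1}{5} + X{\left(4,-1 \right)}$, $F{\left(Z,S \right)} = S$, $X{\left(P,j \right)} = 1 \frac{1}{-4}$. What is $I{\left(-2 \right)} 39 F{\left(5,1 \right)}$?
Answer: $- \frac{39}{20} \approx -1.95$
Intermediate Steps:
$X{\left(P,j \right)} = - \frac{1}{4}$ ($X{\left(P,j \right)} = 1 \left(- \frac{1}{4}\right) = - \frac{1}{4}$)
$I{\left(l \right)} = - \frac{1}{20}$ ($I{\left(l \right)} = \frac{1}{5} - \frac{1}{4} = - \frac{1}{20}$)
$I{\left(-2 \right)} 39 F{\left(5,1 \right)} = \left(- \frac{1}{20}\right) 39 \cdot 1 = \left(- \frac{39}{20}\right) 1 = - \frac{39}{20}$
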